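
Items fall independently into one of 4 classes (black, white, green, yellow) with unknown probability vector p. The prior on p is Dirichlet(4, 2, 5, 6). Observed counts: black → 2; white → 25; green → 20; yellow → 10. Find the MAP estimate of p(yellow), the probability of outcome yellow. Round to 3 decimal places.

The posterior is Dirichlet(αᵢ + nᵢ) = Dirichlet(6, 27, 25, 16).
For a Dirichlet(a₁,…,a_K) with all aᵢ > 1, the mode has j-th component (aⱼ − 1)/(Σaᵢ − K).
Here Σaᵢ = 74 and K = 4, so p(yellow) = (16 − 1)/(74 − 4) = 15/70 ≈ 0.214.

MAP estimate of p(yellow) = 0.214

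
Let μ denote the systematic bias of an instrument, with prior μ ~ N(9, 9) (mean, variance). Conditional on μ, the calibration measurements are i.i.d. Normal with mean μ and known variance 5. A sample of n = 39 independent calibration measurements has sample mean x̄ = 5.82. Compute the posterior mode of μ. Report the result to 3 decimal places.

n = 39, x̄ = 5.82.
For a Normal prior and Normal likelihood with known variance, the posterior is Normal; its mode equals its mean, the precision-weighted average.
Prior precision 1/σ₀² = 1/9; data precision n/σ² = 39/5 = 7.8.
μ̂ = ((1/9)·9 + 7.8·5.82) / (1/9 + 7.8) = 46.396/(356/45) = 104391/17800 ≈ 5.865.

μ̂_MAP = 5.865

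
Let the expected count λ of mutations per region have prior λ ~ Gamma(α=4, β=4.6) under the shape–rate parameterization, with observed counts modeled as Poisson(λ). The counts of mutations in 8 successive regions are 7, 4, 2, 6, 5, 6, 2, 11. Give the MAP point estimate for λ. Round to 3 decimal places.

λ̂_MAP = 3.651

Σxᵢ = 7+4+2+6+5+6+2+11 = 43, with n = 8.
Posterior ∝ λ^3e^(−4.6λ) · λ^43e^(−8λ) = λ^46e^(−12.6λ), i.e. Gamma(shape=47, rate=12.6).
The mode of a Gamma(a, b) with a ≥ 1 (shape–rate) is (a−1)/b = 46/12.6 ≈ 3.651.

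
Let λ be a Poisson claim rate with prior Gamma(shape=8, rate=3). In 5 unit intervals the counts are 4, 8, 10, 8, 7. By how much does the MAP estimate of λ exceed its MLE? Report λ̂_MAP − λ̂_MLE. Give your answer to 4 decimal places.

MAP − MLE = -1.9000

Σxᵢ = 37. Posterior is Gamma(45, 8); MAP = (45−1)/8 = 44/8 ≈ 5.50000.
MLE = x̄ = 37/5 ≈ 7.40000.
Difference = 44/8 − 37/5 = -19/10 ≈ -1.9000.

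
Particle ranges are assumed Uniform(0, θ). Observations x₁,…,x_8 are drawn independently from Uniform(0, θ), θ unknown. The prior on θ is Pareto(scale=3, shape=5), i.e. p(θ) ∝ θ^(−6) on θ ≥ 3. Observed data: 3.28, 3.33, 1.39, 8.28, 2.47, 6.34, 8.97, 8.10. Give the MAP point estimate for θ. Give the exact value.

The Uniform(0, θ) likelihood is θ^(−n) for θ ≥ max(xᵢ), zero otherwise. Here max(xᵢ) = 8.97.
Posterior ∝ θ^(−6) · θ^(−8) = θ^(−14) on θ ≥ max(3, 8.97) = 8.97.
This density is strictly decreasing in θ, so the posterior mode lies at the lower boundary of the support.

θ̂_MAP = 8.97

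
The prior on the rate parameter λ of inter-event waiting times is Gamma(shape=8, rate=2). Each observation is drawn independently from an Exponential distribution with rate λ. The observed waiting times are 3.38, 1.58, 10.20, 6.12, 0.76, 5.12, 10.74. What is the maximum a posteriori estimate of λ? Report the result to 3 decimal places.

λ̂_MAP = 0.351

The Exponential(rate=λ) likelihood is ∝ λ^n e^(−λΣtᵢ). Here n = 7 and Σtᵢ = 3.38 + 1.58 + 10.20 + 6.12 + 0.76 + 5.12 + 10.74 = 37.90.
Posterior ∝ λ^7e^(−2λ) · λ^7e^(−37.90λ) = λ^14e^(−39.90λ), i.e. Gamma(15, 39.90).
Mode = (a−1)/b = 14/39.90 ≈ 0.351.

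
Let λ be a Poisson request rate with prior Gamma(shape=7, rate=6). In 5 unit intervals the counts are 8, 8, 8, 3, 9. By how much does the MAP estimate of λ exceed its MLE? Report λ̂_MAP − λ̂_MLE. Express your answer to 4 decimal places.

Σxᵢ = 36. Posterior is Gamma(43, 11); MAP = (43−1)/11 = 42/11 ≈ 3.81818.
MLE = x̄ = 36/5 ≈ 7.20000.
Difference = 42/11 − 36/5 = -186/55 ≈ -3.3818.

MAP − MLE = -3.3818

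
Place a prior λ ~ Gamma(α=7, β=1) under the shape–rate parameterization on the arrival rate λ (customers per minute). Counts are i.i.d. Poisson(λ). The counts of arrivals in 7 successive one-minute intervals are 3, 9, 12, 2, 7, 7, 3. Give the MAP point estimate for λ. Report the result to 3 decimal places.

λ̂_MAP = 6.125

Σxᵢ = 3+9+12+2+7+7+3 = 43, with n = 7.
Posterior ∝ λ^6e^(−1λ) · λ^43e^(−7λ) = λ^49e^(−8λ), i.e. Gamma(shape=50, rate=8).
The mode of a Gamma(a, b) with a ≥ 1 (shape–rate) is (a−1)/b = 49/8 ≈ 6.125.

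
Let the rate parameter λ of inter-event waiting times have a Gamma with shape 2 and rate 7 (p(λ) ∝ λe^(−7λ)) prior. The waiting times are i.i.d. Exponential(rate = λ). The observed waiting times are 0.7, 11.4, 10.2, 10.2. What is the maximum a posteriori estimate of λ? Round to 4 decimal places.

The Exponential(rate=λ) likelihood is ∝ λ^n e^(−λΣtᵢ). Here n = 4 and Σtᵢ = 0.7 + 11.4 + 10.2 + 10.2 = 32.5.
Posterior ∝ λe^(−7λ) · λ^4e^(−32.5λ) = λ^5e^(−39.5λ), i.e. Gamma(6, 39.5).
Mode = (a−1)/b = 5/39.5 ≈ 0.1266.

λ̂_MAP = 0.1266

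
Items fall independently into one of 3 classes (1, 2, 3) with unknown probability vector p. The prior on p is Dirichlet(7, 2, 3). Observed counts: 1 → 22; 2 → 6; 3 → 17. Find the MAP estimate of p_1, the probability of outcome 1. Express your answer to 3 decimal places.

MAP estimate: 0.519

The posterior is Dirichlet(αᵢ + nᵢ) = Dirichlet(29, 8, 20).
For a Dirichlet(a₁,…,a_K) with all aᵢ > 1, the mode has j-th component (aⱼ − 1)/(Σaᵢ − K).
Here Σaᵢ = 57 and K = 3, so p_1 = (29 − 1)/(57 − 3) = 28/54 ≈ 0.519.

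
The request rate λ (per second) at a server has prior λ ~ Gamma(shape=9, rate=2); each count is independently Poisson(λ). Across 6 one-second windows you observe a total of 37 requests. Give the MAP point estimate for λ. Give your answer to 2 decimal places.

Σxᵢ = 37, n = 6.
Posterior ∝ λ^8e^(−2λ) · λ^37e^(−6λ) = λ^45e^(−8λ), i.e. Gamma(shape=46, rate=8).
The mode of a Gamma(a, b) with a ≥ 1 (shape–rate) is (a−1)/b = 45/8 ≈ 5.63.

λ̂_MAP = 5.63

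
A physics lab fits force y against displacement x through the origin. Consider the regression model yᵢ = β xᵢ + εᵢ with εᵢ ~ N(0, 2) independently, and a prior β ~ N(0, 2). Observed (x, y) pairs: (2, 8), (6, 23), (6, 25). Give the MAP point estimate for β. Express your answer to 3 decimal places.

log p(β | y) = −Σ(yᵢ − βxᵢ)²/(2·2) − β²/(2·2) + const.
Setting the derivative to zero: Σxᵢ(yᵢ − βxᵢ)/2 − β/2 = 0, so β = Σxᵢyᵢ / (Σxᵢ² + σ²/τ²).
Σxᵢyᵢ = 2·8 + 6·23 + 6·25 = 304; Σxᵢ² = 76; σ²/τ² = 1.
β̂_MAP = 304 / (76 + 1) = 304/77 ≈ 3.948.

β̂_MAP = 3.948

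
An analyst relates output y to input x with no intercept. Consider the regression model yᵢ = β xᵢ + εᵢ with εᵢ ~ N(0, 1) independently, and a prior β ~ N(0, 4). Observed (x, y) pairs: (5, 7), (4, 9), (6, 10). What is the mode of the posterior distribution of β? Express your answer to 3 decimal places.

β̂_MAP = 1.696

log p(β | y) = −Σ(yᵢ − βxᵢ)²/(2·1) − β²/(2·4) + const.
Setting the derivative to zero: Σxᵢ(yᵢ − βxᵢ)/1 − β/4 = 0, so β = Σxᵢyᵢ / (Σxᵢ² + σ²/τ²).
Σxᵢyᵢ = 5·7 + 4·9 + 6·10 = 131; Σxᵢ² = 77; σ²/τ² = 0.25.
β̂_MAP = 131 / (77 + 0.25) = 131/77.25 ≈ 1.696.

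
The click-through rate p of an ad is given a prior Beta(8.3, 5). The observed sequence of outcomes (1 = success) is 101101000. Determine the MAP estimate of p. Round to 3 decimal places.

Prior: Beta(8.3, 5).
Data: 4 successes in 9 trials (from the sequence). The binomial likelihood contributes p^4(1−p)^5, so the posterior is Beta(8.3+4, 5+5) = Beta(12.3, 10).
For Beta(a, b) with a, b > 1 the mode is (a−1)/(a+b−2) = 11.3/20.3 ≈ 0.557.

p̂_MAP = 0.557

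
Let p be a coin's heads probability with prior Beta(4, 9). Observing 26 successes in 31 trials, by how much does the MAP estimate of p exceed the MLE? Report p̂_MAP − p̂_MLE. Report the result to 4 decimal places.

MAP − MLE = -0.1482

Posterior is Beta(30, 14); MAP = (30−1)/(44−2) = 29/42 ≈ 0.69048.
MLE ignores the prior: p̂_MLE = k/n = 26/31 ≈ 0.83871.
Difference = 29/42 − 26/31 = -193/1302 ≈ -0.1482.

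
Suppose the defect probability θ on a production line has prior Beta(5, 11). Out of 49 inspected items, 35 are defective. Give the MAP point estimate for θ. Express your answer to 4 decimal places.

Prior: Beta(5, 11).
Data: 35 successes in 49 trials. The binomial likelihood contributes θ^35(1−θ)^14, so the posterior is Beta(5+35, 11+14) = Beta(40, 25).
For Beta(a, b) with a, b > 1 the mode is (a−1)/(a+b−2) = 39/63 ≈ 0.6190.

θ̂_MAP = 0.6190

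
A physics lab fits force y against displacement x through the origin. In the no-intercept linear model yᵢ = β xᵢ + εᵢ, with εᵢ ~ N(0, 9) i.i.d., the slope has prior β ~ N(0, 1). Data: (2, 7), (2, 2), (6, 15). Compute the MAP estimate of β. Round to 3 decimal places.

log p(β | y) = −Σ(yᵢ − βxᵢ)²/(2·9) − β²/(2·1) + const.
Setting the derivative to zero: Σxᵢ(yᵢ − βxᵢ)/9 − β/1 = 0, so β = Σxᵢyᵢ / (Σxᵢ² + σ²/τ²).
Σxᵢyᵢ = 2·7 + 2·2 + 6·15 = 108; Σxᵢ² = 44; σ²/τ² = 9.
β̂_MAP = 108 / (44 + 9) = 108/53 ≈ 2.038.

β̂_MAP = 2.038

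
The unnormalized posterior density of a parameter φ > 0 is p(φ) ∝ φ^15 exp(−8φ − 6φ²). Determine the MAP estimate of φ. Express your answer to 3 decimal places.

ℓ'(φ) = 15/φ − 8 − 12φ. Setting this to zero and multiplying by φ: 12φ² + 8φ − 15 = 0.
φ = (−8 + √(8² + 4·12·15)) / (2·12) = (−8 + √784) / 24 = (−8 + 28)/24 = 5/6.
ℓ''(φ) = −15/φ² − 12 < 0, confirming a maximum.

φ̂_MAP = 0.833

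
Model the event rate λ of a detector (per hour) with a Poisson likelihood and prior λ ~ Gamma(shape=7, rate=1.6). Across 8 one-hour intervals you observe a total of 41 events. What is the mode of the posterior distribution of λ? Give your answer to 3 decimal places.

Σxᵢ = 41, n = 8.
Posterior ∝ λ^6e^(−1.6λ) · λ^41e^(−8λ) = λ^47e^(−9.6λ), i.e. Gamma(shape=48, rate=9.6).
The mode of a Gamma(a, b) with a ≥ 1 (shape–rate) is (a−1)/b = 47/9.6 ≈ 4.896.

λ̂_MAP = 4.896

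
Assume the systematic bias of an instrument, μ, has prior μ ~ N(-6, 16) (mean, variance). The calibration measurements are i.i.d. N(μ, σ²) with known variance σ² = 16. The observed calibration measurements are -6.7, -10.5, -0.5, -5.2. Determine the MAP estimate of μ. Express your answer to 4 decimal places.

μ̂_MAP = -5.7800

n = 4; x̄ = ((-6.7) + (-10.5) + (-0.5) + (-5.2))/4 = -22.9/4 = -5.725.
For a Normal prior and Normal likelihood with known variance, the posterior is Normal; its mode equals its mean, the precision-weighted average.
Prior precision 1/σ₀² = 1/16 = 0.0625; data precision n/σ² = 4/16 = 0.25.
μ̂ = (0.0625·(-6) + 0.25·(-5.725)) / (0.0625 + 0.25) = (-1.80625)/0.3125 = -5.7800.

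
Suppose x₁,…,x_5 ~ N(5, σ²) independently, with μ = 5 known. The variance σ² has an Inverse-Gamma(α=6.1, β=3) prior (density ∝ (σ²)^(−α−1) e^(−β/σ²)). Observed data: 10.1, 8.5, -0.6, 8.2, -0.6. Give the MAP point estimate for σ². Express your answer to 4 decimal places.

σ̂²_MAP = 6.1052

Sum of squared deviations about the known mean: SS = (10.1−5)² + (8.5−5)² + (-0.6−5)² + (8.2−5)² + (-0.6−5)² = 111.22.
The Normal likelihood contributes (σ²)^(−n/2) exp(−SS/(2σ²)), so the posterior is Inverse-Gamma(α + n/2, β + SS/2) = Inverse-Gamma(8.6, 58.61).
The mode of Inverse-Gamma(a, b) is b/(a+1) = 58.61/9.6 ≈ 6.1052.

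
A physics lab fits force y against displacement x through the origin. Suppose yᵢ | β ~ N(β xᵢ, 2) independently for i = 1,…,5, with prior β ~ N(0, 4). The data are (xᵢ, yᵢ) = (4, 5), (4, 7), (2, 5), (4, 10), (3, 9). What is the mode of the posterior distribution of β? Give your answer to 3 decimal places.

β̂_MAP = 2.033

log p(β | y) = −Σ(yᵢ − βxᵢ)²/(2·2) − β²/(2·4) + const.
Setting the derivative to zero: Σxᵢ(yᵢ − βxᵢ)/2 − β/4 = 0, so β = Σxᵢyᵢ / (Σxᵢ² + σ²/τ²).
Σxᵢyᵢ = 4·5 + 4·7 + 2·5 + 4·10 + 3·9 = 125; Σxᵢ² = 61; σ²/τ² = 0.5.
β̂_MAP = 125 / (61 + 0.5) = 125/61.5 ≈ 2.033.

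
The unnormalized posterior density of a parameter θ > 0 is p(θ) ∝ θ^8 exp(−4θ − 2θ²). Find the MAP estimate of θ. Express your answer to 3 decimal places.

ℓ'(θ) = 8/θ − 4 − 4θ. Setting this to zero and multiplying by θ: 4θ² + 4θ − 8 = 0.
θ = (−4 + √(4² + 4·4·8)) / (2·4) = (−4 + √144) / 8 = (−4 + 12)/8 = 1.
ℓ''(θ) = −8/θ² − 4 < 0, confirming a maximum.

θ̂_MAP = 1.000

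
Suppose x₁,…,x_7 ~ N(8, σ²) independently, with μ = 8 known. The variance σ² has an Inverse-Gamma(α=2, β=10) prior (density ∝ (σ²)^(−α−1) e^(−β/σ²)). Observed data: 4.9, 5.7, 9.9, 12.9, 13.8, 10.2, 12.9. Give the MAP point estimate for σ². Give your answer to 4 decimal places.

σ̂²_MAP = 9.6162

Sum of squared deviations about the known mean: SS = (4.9−8)² + (5.7−8)² + (9.9−8)² + (12.9−8)² + (13.8−8)² + (10.2−8)² + (12.9−8)² = 105.01.
The Normal likelihood contributes (σ²)^(−n/2) exp(−SS/(2σ²)), so the posterior is Inverse-Gamma(α + n/2, β + SS/2) = Inverse-Gamma(5.5, 62.505).
The mode of Inverse-Gamma(a, b) is b/(a+1) = 62.505/6.5 ≈ 9.6162.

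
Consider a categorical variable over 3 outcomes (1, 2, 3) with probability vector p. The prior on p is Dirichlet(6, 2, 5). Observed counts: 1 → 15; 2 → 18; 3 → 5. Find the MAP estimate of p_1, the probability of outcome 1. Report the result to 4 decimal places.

The posterior is Dirichlet(αᵢ + nᵢ) = Dirichlet(21, 20, 10).
For a Dirichlet(a₁,…,a_K) with all aᵢ > 1, the mode has j-th component (aⱼ − 1)/(Σaᵢ − K).
Here Σaᵢ = 51 and K = 3, so p_1 = (21 − 1)/(51 − 3) = 20/48 ≈ 0.4167.

MAP estimate: 0.4167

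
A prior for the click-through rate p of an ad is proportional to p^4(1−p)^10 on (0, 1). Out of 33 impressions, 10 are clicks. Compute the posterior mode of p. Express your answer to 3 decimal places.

p̂_MAP = 0.298

The prior density ∝ p^4(1−p)^10 is the kernel of Beta(5, 11).
Data: 10 successes in 33 trials. The binomial likelihood contributes p^10(1−p)^23, so the posterior is Beta(5+10, 11+23) = Beta(15, 34).
For Beta(a, b) with a, b > 1 the mode is (a−1)/(a+b−2) = 14/47 ≈ 0.298.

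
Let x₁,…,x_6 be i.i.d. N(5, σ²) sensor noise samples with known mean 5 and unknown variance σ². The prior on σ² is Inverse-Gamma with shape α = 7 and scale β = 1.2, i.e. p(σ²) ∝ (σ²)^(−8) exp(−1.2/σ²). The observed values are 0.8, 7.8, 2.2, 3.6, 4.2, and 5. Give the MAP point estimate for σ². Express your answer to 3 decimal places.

Sum of squared deviations about the known mean: SS = (0.8−5)² + (7.8−5)² + (2.2−5)² + (3.6−5)² + (4.2−5)² + (5−5)² = 35.92.
The Normal likelihood contributes (σ²)^(−n/2) exp(−SS/(2σ²)), so the posterior is Inverse-Gamma(α + n/2, β + SS/2) = Inverse-Gamma(10, 19.16).
The mode of Inverse-Gamma(a, b) is b/(a+1) = 19.16/11 ≈ 1.742.

σ̂²_MAP = 1.742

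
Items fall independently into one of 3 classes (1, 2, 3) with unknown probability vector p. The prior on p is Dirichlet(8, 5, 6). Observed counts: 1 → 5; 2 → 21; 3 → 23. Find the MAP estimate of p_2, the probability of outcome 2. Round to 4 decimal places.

MAP estimate: 0.3846

The posterior is Dirichlet(αᵢ + nᵢ) = Dirichlet(13, 26, 29).
For a Dirichlet(a₁,…,a_K) with all aᵢ > 1, the mode has j-th component (aⱼ − 1)/(Σaᵢ − K).
Here Σaᵢ = 68 and K = 3, so p_2 = (26 − 1)/(68 − 3) = 25/65 ≈ 0.3846.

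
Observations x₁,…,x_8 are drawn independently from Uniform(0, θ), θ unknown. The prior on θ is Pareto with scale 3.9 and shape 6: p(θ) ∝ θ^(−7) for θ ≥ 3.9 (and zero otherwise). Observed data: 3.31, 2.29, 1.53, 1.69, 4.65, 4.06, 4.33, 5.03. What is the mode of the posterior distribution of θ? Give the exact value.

θ̂_MAP = 5.03

The Uniform(0, θ) likelihood is θ^(−n) for θ ≥ max(xᵢ), zero otherwise. Here max(xᵢ) = 5.03.
Posterior ∝ θ^(−7) · θ^(−8) = θ^(−15) on θ ≥ max(3.9, 5.03) = 5.03.
This density is strictly decreasing in θ, so the posterior mode lies at the lower boundary of the support.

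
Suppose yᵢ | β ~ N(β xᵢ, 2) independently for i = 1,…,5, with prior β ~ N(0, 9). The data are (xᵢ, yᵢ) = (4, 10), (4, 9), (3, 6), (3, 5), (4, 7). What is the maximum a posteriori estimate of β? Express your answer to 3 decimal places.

β̂_MAP = 2.069

log p(β | y) = −Σ(yᵢ − βxᵢ)²/(2·2) − β²/(2·9) + const.
Setting the derivative to zero: Σxᵢ(yᵢ − βxᵢ)/2 − β/9 = 0, so β = Σxᵢyᵢ / (Σxᵢ² + σ²/τ²).
Σxᵢyᵢ = 4·10 + 4·9 + 3·6 + 3·5 + 4·7 = 137; Σxᵢ² = 66; σ²/τ² = 2/9.
β̂_MAP = 137 / (66 + 2/9) = 137/(596/9) = 1233/596 ≈ 2.069.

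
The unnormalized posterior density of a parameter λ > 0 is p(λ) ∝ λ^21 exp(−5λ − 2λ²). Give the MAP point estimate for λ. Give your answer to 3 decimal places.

λ̂_MAP = 1.750

ℓ'(λ) = 21/λ − 5 − 4λ. Setting this to zero and multiplying by λ: 4λ² + 5λ − 21 = 0.
λ = (−5 + √(5² + 4·4·21)) / (2·4) = (−5 + √361) / 8 = (−5 + 19)/8 = 7/4.
ℓ''(λ) = −21/λ² − 4 < 0, confirming a maximum.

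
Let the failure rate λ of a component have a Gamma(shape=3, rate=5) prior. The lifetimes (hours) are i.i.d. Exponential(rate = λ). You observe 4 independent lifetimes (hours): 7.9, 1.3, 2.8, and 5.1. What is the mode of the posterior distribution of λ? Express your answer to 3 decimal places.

λ̂_MAP = 0.271

The Exponential(rate=λ) likelihood is ∝ λ^n e^(−λΣtᵢ). Here n = 4 and Σtᵢ = 7.9 + 1.3 + 2.8 + 5.1 = 17.1.
Posterior ∝ λ^2e^(−5λ) · λ^4e^(−17.1λ) = λ^6e^(−22.1λ), i.e. Gamma(7, 22.1).
Mode = (a−1)/b = 6/22.1 ≈ 0.271.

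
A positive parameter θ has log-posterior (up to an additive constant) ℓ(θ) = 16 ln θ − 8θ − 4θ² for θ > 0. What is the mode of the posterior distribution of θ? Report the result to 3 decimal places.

θ̂_MAP = 1.000

ℓ'(θ) = 16/θ − 8 − 8θ. Setting this to zero and multiplying by θ: 8θ² + 8θ − 16 = 0.
θ = (−8 + √(8² + 4·8·16)) / (2·8) = (−8 + √576) / 16 = (−8 + 24)/16 = 1.
ℓ''(θ) = −16/θ² − 8 < 0, confirming a maximum.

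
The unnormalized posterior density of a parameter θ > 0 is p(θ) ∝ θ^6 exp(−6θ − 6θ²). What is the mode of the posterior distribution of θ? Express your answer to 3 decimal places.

θ̂_MAP = 0.500

ℓ'(θ) = 6/θ − 6 − 12θ. Setting this to zero and multiplying by θ: 12θ² + 6θ − 6 = 0.
θ = (−6 + √(6² + 4·12·6)) / (2·12) = (−6 + √324) / 24 = (−6 + 18)/24 = 1/2.
ℓ''(θ) = −6/θ² − 12 < 0, confirming a maximum.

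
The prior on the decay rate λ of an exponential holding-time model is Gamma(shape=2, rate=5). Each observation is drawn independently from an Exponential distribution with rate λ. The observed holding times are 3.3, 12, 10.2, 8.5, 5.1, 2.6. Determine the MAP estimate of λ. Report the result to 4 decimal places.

The Exponential(rate=λ) likelihood is ∝ λ^n e^(−λΣtᵢ). Here n = 6 and Σtᵢ = 3.3 + 12 + 10.2 + 8.5 + 5.1 + 2.6 = 41.7.
Posterior ∝ λe^(−5λ) · λ^6e^(−41.7λ) = λ^7e^(−46.7λ), i.e. Gamma(8, 46.7).
Mode = (a−1)/b = 7/46.7 ≈ 0.1499.

λ̂_MAP = 0.1499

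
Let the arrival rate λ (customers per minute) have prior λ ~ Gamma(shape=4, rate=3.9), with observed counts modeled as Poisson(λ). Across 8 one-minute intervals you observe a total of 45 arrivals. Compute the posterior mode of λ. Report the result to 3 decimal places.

Σxᵢ = 45, n = 8.
Posterior ∝ λ^3e^(−3.9λ) · λ^45e^(−8λ) = λ^48e^(−11.9λ), i.e. Gamma(shape=49, rate=11.9).
The mode of a Gamma(a, b) with a ≥ 1 (shape–rate) is (a−1)/b = 48/11.9 ≈ 4.034.

λ̂_MAP = 4.034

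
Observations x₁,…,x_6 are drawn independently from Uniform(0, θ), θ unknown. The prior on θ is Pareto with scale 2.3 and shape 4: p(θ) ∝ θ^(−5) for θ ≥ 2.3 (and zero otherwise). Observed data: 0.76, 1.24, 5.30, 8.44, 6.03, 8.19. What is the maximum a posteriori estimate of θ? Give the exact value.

The Uniform(0, θ) likelihood is θ^(−n) for θ ≥ max(xᵢ), zero otherwise. Here max(xᵢ) = 8.44.
Posterior ∝ θ^(−5) · θ^(−6) = θ^(−11) on θ ≥ max(2.3, 8.44) = 8.44.
This density is strictly decreasing in θ, so the posterior mode lies at the lower boundary of the support.

θ̂_MAP = 8.44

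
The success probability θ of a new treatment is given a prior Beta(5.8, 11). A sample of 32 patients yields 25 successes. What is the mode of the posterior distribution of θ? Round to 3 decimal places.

θ̂_MAP = 0.637

Prior: Beta(5.8, 11).
Data: 25 successes in 32 trials. The binomial likelihood contributes θ^25(1−θ)^7, so the posterior is Beta(5.8+25, 11+7) = Beta(30.8, 18).
For Beta(a, b) with a, b > 1 the mode is (a−1)/(a+b−2) = 29.8/46.8 ≈ 0.637.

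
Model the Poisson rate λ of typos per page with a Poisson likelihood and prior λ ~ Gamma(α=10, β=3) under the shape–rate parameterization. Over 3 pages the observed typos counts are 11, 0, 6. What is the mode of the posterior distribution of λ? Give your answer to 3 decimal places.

λ̂_MAP = 4.333

Σxᵢ = 11+0+6 = 17, with n = 3.
Posterior ∝ λ^9e^(−3λ) · λ^17e^(−3λ) = λ^26e^(−6λ), i.e. Gamma(shape=27, rate=6).
The mode of a Gamma(a, b) with a ≥ 1 (shape–rate) is (a−1)/b = 26/6 ≈ 4.333.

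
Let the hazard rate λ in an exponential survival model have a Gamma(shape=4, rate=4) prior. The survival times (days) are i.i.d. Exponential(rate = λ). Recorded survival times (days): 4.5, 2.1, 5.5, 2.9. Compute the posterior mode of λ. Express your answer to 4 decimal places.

λ̂_MAP = 0.3684

The Exponential(rate=λ) likelihood is ∝ λ^n e^(−λΣtᵢ). Here n = 4 and Σtᵢ = 4.5 + 2.1 + 5.5 + 2.9 = 15.
Posterior ∝ λ^3e^(−4λ) · λ^4e^(−15λ) = λ^7e^(−19λ), i.e. Gamma(8, 19).
Mode = (a−1)/b = 7/19 ≈ 0.3684.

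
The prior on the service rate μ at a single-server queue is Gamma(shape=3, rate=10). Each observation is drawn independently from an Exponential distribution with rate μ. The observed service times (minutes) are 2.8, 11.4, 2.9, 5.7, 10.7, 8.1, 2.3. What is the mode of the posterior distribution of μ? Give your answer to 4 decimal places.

The Exponential(rate=μ) likelihood is ∝ μ^n e^(−μΣtᵢ). Here n = 7 and Σtᵢ = 2.8 + 11.4 + 2.9 + 5.7 + 10.7 + 8.1 + 2.3 = 43.9.
Posterior ∝ μ^2e^(−10μ) · μ^7e^(−43.9μ) = μ^9e^(−53.9μ), i.e. Gamma(10, 53.9).
Mode = (a−1)/b = 9/53.9 ≈ 0.1670.

μ̂_MAP = 0.1670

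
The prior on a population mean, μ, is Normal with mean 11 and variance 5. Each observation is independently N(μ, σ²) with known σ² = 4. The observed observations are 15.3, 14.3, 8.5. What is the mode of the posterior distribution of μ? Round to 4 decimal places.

μ̂_MAP = 12.3421

n = 3; x̄ = (15.3 + 14.3 + 8.5)/3 = 38.1/3 = 12.7.
For a Normal prior and Normal likelihood with known variance, the posterior is Normal; its mode equals its mean, the precision-weighted average.
Prior precision 1/σ₀² = 1/5 = 0.2; data precision n/σ² = 3/4 = 0.75.
μ̂ = (0.2·11 + 0.75·12.7) / (0.2 + 0.75) = 11.725/0.95 = 469/38 ≈ 12.3421.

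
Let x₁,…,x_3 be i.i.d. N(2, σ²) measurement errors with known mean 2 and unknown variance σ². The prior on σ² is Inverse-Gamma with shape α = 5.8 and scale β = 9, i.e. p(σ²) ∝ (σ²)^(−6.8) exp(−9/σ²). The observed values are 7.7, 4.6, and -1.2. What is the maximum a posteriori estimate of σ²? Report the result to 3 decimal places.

Sum of squared deviations about the known mean: SS = (7.7−2)² + (4.6−2)² + (-1.2−2)² = 49.49.
The Normal likelihood contributes (σ²)^(−n/2) exp(−SS/(2σ²)), so the posterior is Inverse-Gamma(α + n/2, β + SS/2) = Inverse-Gamma(7.3, 33.745).
The mode of Inverse-Gamma(a, b) is b/(a+1) = 33.745/8.3 ≈ 4.066.

σ̂²_MAP = 4.066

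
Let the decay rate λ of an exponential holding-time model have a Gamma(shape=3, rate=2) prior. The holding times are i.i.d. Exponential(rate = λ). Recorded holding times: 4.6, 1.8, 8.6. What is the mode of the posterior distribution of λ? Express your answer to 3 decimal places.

The Exponential(rate=λ) likelihood is ∝ λ^n e^(−λΣtᵢ). Here n = 3 and Σtᵢ = 4.6 + 1.8 + 8.6 = 15.
Posterior ∝ λ^2e^(−2λ) · λ^3e^(−15λ) = λ^5e^(−17λ), i.e. Gamma(6, 17).
Mode = (a−1)/b = 5/17 ≈ 0.294.

λ̂_MAP = 0.294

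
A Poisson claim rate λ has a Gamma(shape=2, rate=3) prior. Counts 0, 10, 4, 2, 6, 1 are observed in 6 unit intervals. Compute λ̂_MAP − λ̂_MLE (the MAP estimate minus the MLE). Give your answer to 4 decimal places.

Σxᵢ = 23. Posterior is Gamma(25, 9); MAP = (25−1)/9 = 24/9 ≈ 2.66667.
MLE = x̄ = 23/6 ≈ 3.83333.
Difference = 24/9 − 23/6 = -7/6 ≈ -1.1667.

MAP − MLE = -1.1667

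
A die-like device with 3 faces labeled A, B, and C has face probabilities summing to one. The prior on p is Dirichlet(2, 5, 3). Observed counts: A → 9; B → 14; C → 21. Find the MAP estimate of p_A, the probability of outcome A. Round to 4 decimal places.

MAP estimate of p_A = 0.1961

The posterior is Dirichlet(αᵢ + nᵢ) = Dirichlet(11, 19, 24).
For a Dirichlet(a₁,…,a_K) with all aᵢ > 1, the mode has j-th component (aⱼ − 1)/(Σaᵢ − K).
Here Σaᵢ = 54 and K = 3, so p_A = (11 − 1)/(54 − 3) = 10/51 ≈ 0.1961.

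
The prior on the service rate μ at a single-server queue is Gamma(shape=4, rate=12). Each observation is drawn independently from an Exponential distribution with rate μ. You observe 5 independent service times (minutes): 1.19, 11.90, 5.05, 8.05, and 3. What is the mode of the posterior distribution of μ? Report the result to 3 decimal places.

μ̂_MAP = 0.194

The Exponential(rate=μ) likelihood is ∝ μ^n e^(−μΣtᵢ). Here n = 5 and Σtᵢ = 1.19 + 11.90 + 5.05 + 8.05 + 3 = 29.19.
Posterior ∝ μ^3e^(−12μ) · μ^5e^(−29.19μ) = μ^8e^(−41.19μ), i.e. Gamma(9, 41.19).
Mode = (a−1)/b = 8/41.19 ≈ 0.194.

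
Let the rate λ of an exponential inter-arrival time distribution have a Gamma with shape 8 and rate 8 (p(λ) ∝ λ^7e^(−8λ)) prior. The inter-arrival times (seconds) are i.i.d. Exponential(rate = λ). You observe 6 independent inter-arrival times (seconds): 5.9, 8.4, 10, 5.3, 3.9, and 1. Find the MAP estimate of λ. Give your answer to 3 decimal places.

The Exponential(rate=λ) likelihood is ∝ λ^n e^(−λΣtᵢ). Here n = 6 and Σtᵢ = 5.9 + 8.4 + 10 + 5.3 + 3.9 + 1 = 34.5.
Posterior ∝ λ^7e^(−8λ) · λ^6e^(−34.5λ) = λ^13e^(−42.5λ), i.e. Gamma(14, 42.5).
Mode = (a−1)/b = 13/42.5 ≈ 0.306.

λ̂_MAP = 0.306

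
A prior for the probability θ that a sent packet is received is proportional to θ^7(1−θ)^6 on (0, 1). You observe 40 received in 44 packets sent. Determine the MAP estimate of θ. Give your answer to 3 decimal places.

θ̂_MAP = 0.825

The prior density ∝ θ^7(1−θ)^6 is the kernel of Beta(8, 7).
Data: 40 successes in 44 trials. The binomial likelihood contributes θ^40(1−θ)^4, so the posterior is Beta(8+40, 7+4) = Beta(48, 11).
For Beta(a, b) with a, b > 1 the mode is (a−1)/(a+b−2) = 47/57 ≈ 0.825.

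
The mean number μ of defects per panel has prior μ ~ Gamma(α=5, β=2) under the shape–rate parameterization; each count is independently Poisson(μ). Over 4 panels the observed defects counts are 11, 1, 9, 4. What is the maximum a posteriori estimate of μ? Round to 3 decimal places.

Σxᵢ = 11+1+9+4 = 25, with n = 4.
Posterior ∝ μ^4e^(−2μ) · μ^25e^(−4μ) = μ^29e^(−6μ), i.e. Gamma(shape=30, rate=6).
The mode of a Gamma(a, b) with a ≥ 1 (shape–rate) is (a−1)/b = 29/6 ≈ 4.833.

μ̂_MAP = 4.833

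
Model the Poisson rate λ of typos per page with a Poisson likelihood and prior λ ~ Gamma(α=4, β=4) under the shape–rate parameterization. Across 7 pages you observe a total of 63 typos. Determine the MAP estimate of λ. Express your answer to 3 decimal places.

λ̂_MAP = 6.000

Σxᵢ = 63, n = 7.
Posterior ∝ λ^3e^(−4λ) · λ^63e^(−7λ) = λ^66e^(−11λ), i.e. Gamma(shape=67, rate=11).
The mode of a Gamma(a, b) with a ≥ 1 (shape–rate) is (a−1)/b = 66/11 ≈ 6.000.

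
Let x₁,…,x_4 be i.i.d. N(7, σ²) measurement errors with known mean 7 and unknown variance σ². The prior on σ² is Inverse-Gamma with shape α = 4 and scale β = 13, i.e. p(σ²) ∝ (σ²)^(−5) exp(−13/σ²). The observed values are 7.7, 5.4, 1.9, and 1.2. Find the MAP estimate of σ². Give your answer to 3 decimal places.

σ̂²_MAP = 6.336

Sum of squared deviations about the known mean: SS = (7.7−7)² + (5.4−7)² + (1.9−7)² + (1.2−7)² = 62.7.
The Normal likelihood contributes (σ²)^(−n/2) exp(−SS/(2σ²)), so the posterior is Inverse-Gamma(α + n/2, β + SS/2) = Inverse-Gamma(6, 44.35).
The mode of Inverse-Gamma(a, b) is b/(a+1) = 44.35/7 ≈ 6.336.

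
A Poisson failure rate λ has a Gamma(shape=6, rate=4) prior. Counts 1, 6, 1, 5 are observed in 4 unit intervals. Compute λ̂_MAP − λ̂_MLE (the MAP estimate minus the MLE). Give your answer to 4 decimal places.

MAP − MLE = -1.0000

Σxᵢ = 13. Posterior is Gamma(19, 8); MAP = (19−1)/8 = 18/8 ≈ 2.25000.
MLE = x̄ = 13/4 ≈ 3.25000.
Difference = 18/8 − 13/4 = -1 ≈ -1.0000.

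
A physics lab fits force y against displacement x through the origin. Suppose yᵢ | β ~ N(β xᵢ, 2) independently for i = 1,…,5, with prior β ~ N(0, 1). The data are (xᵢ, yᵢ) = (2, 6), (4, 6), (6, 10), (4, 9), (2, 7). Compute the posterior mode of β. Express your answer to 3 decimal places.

log p(β | y) = −Σ(yᵢ − βxᵢ)²/(2·2) − β²/(2·1) + const.
Setting the derivative to zero: Σxᵢ(yᵢ − βxᵢ)/2 − β/1 = 0, so β = Σxᵢyᵢ / (Σxᵢ² + σ²/τ²).
Σxᵢyᵢ = 2·6 + 4·6 + 6·10 + 4·9 + 2·7 = 146; Σxᵢ² = 76; σ²/τ² = 2.
β̂_MAP = 146 / (76 + 2) = 146/78 ≈ 1.872.

β̂_MAP = 1.872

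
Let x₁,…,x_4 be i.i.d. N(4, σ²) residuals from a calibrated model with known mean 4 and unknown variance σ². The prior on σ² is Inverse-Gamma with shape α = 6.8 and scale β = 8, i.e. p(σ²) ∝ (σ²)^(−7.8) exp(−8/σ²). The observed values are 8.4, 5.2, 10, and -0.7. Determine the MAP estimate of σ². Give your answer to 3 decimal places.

Sum of squared deviations about the known mean: SS = (8.4−4)² + (5.2−4)² + (10−4)² + (-0.7−4)² = 78.89.
The Normal likelihood contributes (σ²)^(−n/2) exp(−SS/(2σ²)), so the posterior is Inverse-Gamma(α + n/2, β + SS/2) = Inverse-Gamma(8.8, 47.445).
The mode of Inverse-Gamma(a, b) is b/(a+1) = 47.445/9.8 ≈ 4.841.

σ̂²_MAP = 4.841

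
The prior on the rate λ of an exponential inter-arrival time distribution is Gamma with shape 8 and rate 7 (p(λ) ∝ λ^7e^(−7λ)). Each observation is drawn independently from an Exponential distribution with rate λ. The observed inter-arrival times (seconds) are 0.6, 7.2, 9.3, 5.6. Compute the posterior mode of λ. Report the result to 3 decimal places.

The Exponential(rate=λ) likelihood is ∝ λ^n e^(−λΣtᵢ). Here n = 4 and Σtᵢ = 0.6 + 7.2 + 9.3 + 5.6 = 22.7.
Posterior ∝ λ^7e^(−7λ) · λ^4e^(−22.7λ) = λ^11e^(−29.7λ), i.e. Gamma(12, 29.7).
Mode = (a−1)/b = 11/29.7 ≈ 0.370.

λ̂_MAP = 0.370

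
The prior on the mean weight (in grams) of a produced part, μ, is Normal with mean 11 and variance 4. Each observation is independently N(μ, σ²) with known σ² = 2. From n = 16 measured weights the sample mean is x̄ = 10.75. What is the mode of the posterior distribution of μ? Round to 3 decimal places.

n = 16, x̄ = 10.75.
For a Normal prior and Normal likelihood with known variance, the posterior is Normal; its mode equals its mean, the precision-weighted average.
Prior precision 1/σ₀² = 1/4 = 0.25; data precision n/σ² = 16/2 = 8.
μ̂ = (0.25·11 + 8·10.75) / (0.25 + 8) = 88.75/8.25 = 355/33 ≈ 10.758.

μ̂_MAP = 10.758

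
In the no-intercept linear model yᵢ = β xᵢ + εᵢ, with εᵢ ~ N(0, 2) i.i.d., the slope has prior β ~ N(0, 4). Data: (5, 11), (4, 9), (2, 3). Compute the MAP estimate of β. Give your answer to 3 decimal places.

β̂_MAP = 2.132

log p(β | y) = −Σ(yᵢ − βxᵢ)²/(2·2) − β²/(2·4) + const.
Setting the derivative to zero: Σxᵢ(yᵢ − βxᵢ)/2 − β/4 = 0, so β = Σxᵢyᵢ / (Σxᵢ² + σ²/τ²).
Σxᵢyᵢ = 5·11 + 4·9 + 2·3 = 97; Σxᵢ² = 45; σ²/τ² = 0.5.
β̂_MAP = 97 / (45 + 0.5) = 97/45.5 ≈ 2.132.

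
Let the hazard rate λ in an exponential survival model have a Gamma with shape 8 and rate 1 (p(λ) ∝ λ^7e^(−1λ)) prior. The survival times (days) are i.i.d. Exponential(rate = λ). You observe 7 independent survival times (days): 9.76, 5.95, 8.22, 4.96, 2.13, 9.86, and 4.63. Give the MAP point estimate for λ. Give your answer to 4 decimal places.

λ̂_MAP = 0.3010

The Exponential(rate=λ) likelihood is ∝ λ^n e^(−λΣtᵢ). Here n = 7 and Σtᵢ = 9.76 + 5.95 + 8.22 + 4.96 + 2.13 + 9.86 + 4.63 = 45.51.
Posterior ∝ λ^7e^(−1λ) · λ^7e^(−45.51λ) = λ^14e^(−46.51λ), i.e. Gamma(15, 46.51).
Mode = (a−1)/b = 14/46.51 ≈ 0.3010.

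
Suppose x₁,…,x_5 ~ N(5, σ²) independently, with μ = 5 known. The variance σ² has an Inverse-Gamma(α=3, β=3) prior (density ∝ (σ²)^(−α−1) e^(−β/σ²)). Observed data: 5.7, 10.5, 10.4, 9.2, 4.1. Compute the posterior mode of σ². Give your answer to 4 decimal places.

Sum of squared deviations about the known mean: SS = (5.7−5)² + (10.5−5)² + (10.4−5)² + (9.2−5)² + (4.1−5)² = 78.35.
The Normal likelihood contributes (σ²)^(−n/2) exp(−SS/(2σ²)), so the posterior is Inverse-Gamma(α + n/2, β + SS/2) = Inverse-Gamma(5.5, 42.175).
The mode of Inverse-Gamma(a, b) is b/(a+1) = 42.175/6.5 ≈ 6.4885.

σ̂²_MAP = 6.4885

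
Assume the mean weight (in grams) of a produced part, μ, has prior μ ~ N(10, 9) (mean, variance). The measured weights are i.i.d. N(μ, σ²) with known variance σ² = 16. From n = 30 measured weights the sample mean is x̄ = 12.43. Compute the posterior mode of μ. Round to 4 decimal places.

n = 30, x̄ = 12.43.
For a Normal prior and Normal likelihood with known variance, the posterior is Normal; its mode equals its mean, the precision-weighted average.
Prior precision 1/σ₀² = 1/9; data precision n/σ² = 30/16 = 1.875.
μ̂ = ((1/9)·10 + 1.875·12.43) / (1/9 + 1.875) = (35161/1440)/(143/72) = 35161/2860 ≈ 12.2941.

μ̂_MAP = 12.2941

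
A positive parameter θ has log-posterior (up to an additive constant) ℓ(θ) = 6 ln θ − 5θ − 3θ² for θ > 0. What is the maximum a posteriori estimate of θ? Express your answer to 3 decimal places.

ℓ'(θ) = 6/θ − 5 − 6θ. Setting this to zero and multiplying by θ: 6θ² + 5θ − 6 = 0.
θ = (−5 + √(5² + 4·6·6)) / (2·6) = (−5 + √169) / 12 = (−5 + 13)/12 = 2/3.
ℓ''(θ) = −6/θ² − 6 < 0, confirming a maximum.

θ̂_MAP = 0.667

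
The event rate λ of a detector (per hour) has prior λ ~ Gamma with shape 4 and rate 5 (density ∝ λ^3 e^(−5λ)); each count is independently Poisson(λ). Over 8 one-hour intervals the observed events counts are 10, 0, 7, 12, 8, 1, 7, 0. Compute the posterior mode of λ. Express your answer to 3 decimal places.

Σxᵢ = 10+0+7+12+8+1+7+0 = 45, with n = 8.
Posterior ∝ λ^3e^(−5λ) · λ^45e^(−8λ) = λ^48e^(−13λ), i.e. Gamma(shape=49, rate=13).
The mode of a Gamma(a, b) with a ≥ 1 (shape–rate) is (a−1)/b = 48/13 ≈ 3.692.

λ̂_MAP = 3.692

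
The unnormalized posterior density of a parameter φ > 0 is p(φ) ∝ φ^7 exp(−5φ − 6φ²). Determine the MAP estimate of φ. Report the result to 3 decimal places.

ℓ'(φ) = 7/φ − 5 − 12φ. Setting this to zero and multiplying by φ: 12φ² + 5φ − 7 = 0.
φ = (−5 + √(5² + 4·12·7)) / (2·12) = (−5 + √361) / 24 = (−5 + 19)/24 = 7/12.
ℓ''(φ) = −7/φ² − 12 < 0, confirming a maximum.

φ̂_MAP = 0.583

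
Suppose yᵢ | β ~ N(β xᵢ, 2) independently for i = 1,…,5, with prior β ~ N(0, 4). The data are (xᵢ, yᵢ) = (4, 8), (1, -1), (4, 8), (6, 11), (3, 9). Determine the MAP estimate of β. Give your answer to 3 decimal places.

log p(β | y) = −Σ(yᵢ − βxᵢ)²/(2·2) − β²/(2·4) + const.
Setting the derivative to zero: Σxᵢ(yᵢ − βxᵢ)/2 − β/4 = 0, so β = Σxᵢyᵢ / (Σxᵢ² + σ²/τ²).
Σxᵢyᵢ = 4·8 + 1·(-1) + 4·8 + 6·11 + 3·9 = 156; Σxᵢ² = 78; σ²/τ² = 0.5.
β̂_MAP = 156 / (78 + 0.5) = 156/78.5 ≈ 1.987.

β̂_MAP = 1.987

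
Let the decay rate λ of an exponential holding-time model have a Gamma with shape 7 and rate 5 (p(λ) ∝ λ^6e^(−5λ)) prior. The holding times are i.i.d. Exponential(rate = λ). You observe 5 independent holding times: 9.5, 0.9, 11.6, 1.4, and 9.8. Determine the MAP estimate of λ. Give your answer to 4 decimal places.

λ̂_MAP = 0.2880

The Exponential(rate=λ) likelihood is ∝ λ^n e^(−λΣtᵢ). Here n = 5 and Σtᵢ = 9.5 + 0.9 + 11.6 + 1.4 + 9.8 = 33.2.
Posterior ∝ λ^6e^(−5λ) · λ^5e^(−33.2λ) = λ^11e^(−38.2λ), i.e. Gamma(12, 38.2).
Mode = (a−1)/b = 11/38.2 ≈ 0.2880.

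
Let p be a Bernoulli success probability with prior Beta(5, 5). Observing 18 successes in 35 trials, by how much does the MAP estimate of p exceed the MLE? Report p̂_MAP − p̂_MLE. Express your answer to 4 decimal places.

Posterior is Beta(23, 22); MAP = (23−1)/(45−2) = 22/43 ≈ 0.51163.
MLE ignores the prior: p̂_MLE = k/n = 18/35 ≈ 0.51429.
Difference = 22/43 − 18/35 = -4/1505 ≈ -0.0027.

MAP − MLE = -0.0027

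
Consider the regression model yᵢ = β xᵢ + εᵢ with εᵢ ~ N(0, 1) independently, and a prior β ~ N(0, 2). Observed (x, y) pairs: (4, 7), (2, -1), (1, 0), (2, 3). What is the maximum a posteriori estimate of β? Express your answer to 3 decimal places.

β̂_MAP = 1.255

log p(β | y) = −Σ(yᵢ − βxᵢ)²/(2·1) − β²/(2·2) + const.
Setting the derivative to zero: Σxᵢ(yᵢ − βxᵢ)/1 − β/2 = 0, so β = Σxᵢyᵢ / (Σxᵢ² + σ²/τ²).
Σxᵢyᵢ = 4·7 + 2·(-1) + 1·0 + 2·3 = 32; Σxᵢ² = 25; σ²/τ² = 0.5.
β̂_MAP = 32 / (25 + 0.5) = 32/25.5 ≈ 1.255.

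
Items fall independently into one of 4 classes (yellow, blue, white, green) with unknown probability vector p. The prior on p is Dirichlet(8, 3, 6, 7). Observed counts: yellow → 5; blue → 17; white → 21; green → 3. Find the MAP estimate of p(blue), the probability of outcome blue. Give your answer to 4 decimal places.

MAP estimate of p(blue) = 0.2879

The posterior is Dirichlet(αᵢ + nᵢ) = Dirichlet(13, 20, 27, 10).
For a Dirichlet(a₁,…,a_K) with all aᵢ > 1, the mode has j-th component (aⱼ − 1)/(Σaᵢ − K).
Here Σaᵢ = 70 and K = 4, so p(blue) = (20 − 1)/(70 − 4) = 19/66 ≈ 0.2879.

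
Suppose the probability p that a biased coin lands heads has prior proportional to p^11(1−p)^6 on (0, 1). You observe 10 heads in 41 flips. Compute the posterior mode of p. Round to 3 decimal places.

The prior density ∝ p^11(1−p)^6 is the kernel of Beta(12, 7).
Data: 10 successes in 41 trials. The binomial likelihood contributes p^10(1−p)^31, so the posterior is Beta(12+10, 7+31) = Beta(22, 38).
For Beta(a, b) with a, b > 1 the mode is (a−1)/(a+b−2) = 21/58 ≈ 0.362.

p̂_MAP = 0.362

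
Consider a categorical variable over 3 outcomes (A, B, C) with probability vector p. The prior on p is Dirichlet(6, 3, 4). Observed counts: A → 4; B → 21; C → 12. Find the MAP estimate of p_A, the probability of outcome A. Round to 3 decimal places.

The posterior is Dirichlet(αᵢ + nᵢ) = Dirichlet(10, 24, 16).
For a Dirichlet(a₁,…,a_K) with all aᵢ > 1, the mode has j-th component (aⱼ − 1)/(Σaᵢ − K).
Here Σaᵢ = 50 and K = 3, so p_A = (10 − 1)/(50 − 3) = 9/47 ≈ 0.191.

MAP estimate of p_A = 0.191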